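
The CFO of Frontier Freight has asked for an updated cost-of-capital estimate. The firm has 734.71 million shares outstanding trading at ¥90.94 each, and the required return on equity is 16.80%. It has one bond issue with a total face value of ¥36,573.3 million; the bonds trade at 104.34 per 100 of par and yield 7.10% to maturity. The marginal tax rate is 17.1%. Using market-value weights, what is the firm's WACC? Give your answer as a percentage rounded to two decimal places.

12.83%

Market value of equity E = 90.94 × 734.71m = 66814.5274m. Market value of debt D = 36573.3m × 104.34/100 = 38160.58122m.
Total capital V = 66814.5274 + 38160.58122 = 104975.10862.
Equity: weight = 66814.5274/104975.10862 = 0.6365; cost = 16.8%.
Bonds outstanding: weight = 38160.58122/104975.10862 = 0.3635; after-tax cost = 7.1% × (1 − 17.1%) = 5.8859%.
WACC = 0.6365 × 16.8000% + 0.3635 × 5.8859% = 12.8325%.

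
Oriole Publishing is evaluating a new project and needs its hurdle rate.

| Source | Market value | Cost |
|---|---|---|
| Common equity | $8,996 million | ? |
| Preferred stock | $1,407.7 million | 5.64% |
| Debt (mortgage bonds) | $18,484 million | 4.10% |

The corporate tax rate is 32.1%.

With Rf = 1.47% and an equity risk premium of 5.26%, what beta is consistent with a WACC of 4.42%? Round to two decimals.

1.16

Total capital V = 8996 + 1407.7 + 18484 = 28887.7.
Equity weight = 8996/28887.7 = 0.3114.
Preferred weight = 1407.7/28887.7 = 0.0487.
Mortgage bonds weight = 18484/28887.7 = 0.6399.
Debt contribution = 0.6399 × 4.1% × (1 − 32.1%) = 1.7813%.
Preferred contribution = 0.0487 × 5.64% = 0.2748%.
Required equity contribution = 4.42% − 2.0561% = 2.3639%  ⇒  Re = 7.5908%.
CAPM: 7.5908% = 1.47% + β × 5.26%  ⇒  β = 1.1636.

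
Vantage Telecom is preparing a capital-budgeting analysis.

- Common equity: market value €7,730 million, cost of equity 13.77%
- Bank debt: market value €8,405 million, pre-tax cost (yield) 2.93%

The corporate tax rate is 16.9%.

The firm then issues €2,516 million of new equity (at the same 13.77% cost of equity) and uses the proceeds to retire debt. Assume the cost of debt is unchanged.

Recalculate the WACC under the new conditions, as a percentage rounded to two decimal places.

9.63%

After the change:
Total capital V = 10246 + 5889 = 16135.
Equity: weight = 10246/16135 = 0.6350; cost = 13.77%.
Bank debt: weight = 5889/16135 = 0.3650; after-tax cost = 2.93% × (1 − 16.9%) = 2.4348%.
WACC = 0.6350 × 13.7700% + 0.3650 × 2.4348% = 9.6329%.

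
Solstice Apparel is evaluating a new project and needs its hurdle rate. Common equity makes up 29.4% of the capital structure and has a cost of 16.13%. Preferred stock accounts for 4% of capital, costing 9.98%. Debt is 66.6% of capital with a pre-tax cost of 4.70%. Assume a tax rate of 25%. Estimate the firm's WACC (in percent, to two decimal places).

7.49%

After-tax cost of debt = 4.7% × (1 − 25%) = 3.5250%.
WACC = 0.294 × 16.1300% + 0.040 × 9.9800% + 0.666 × 3.5250% = 7.4891%.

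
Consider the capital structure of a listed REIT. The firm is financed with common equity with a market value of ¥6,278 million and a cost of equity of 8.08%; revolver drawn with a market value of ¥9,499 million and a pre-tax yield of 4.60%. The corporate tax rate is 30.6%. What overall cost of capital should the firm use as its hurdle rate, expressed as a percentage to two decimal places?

Total capital V = 6278 + 9499 = 15777.
Equity: weight = 6278/15777 = 0.3979; cost = 8.08%.
Revolver drawn: weight = 9499/15777 = 0.6021; after-tax cost = 4.6% × (1 − 30.6%) = 3.1924%.
WACC = 0.3979 × 8.0800% + 0.6021 × 3.1924% = 5.1373%.

5.14%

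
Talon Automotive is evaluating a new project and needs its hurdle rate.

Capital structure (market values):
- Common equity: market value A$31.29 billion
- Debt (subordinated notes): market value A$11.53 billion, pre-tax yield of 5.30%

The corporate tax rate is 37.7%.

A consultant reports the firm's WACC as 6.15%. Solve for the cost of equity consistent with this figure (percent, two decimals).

7.20%

Total capital V = 31.29 + 11.53 = 42.82.
Equity weight = 31.29/42.82 = 0.7307.
Subordinated notes weight = 11.53/42.82 = 0.2693.
Debt contribution = 0.2693 × 5.3% × (1 − 37.7%) = 0.8891%.
Required equity contribution = 6.15% − 0.8891% = 5.2609%.
Re = 5.2609% / 0.7307 = 7.1995%.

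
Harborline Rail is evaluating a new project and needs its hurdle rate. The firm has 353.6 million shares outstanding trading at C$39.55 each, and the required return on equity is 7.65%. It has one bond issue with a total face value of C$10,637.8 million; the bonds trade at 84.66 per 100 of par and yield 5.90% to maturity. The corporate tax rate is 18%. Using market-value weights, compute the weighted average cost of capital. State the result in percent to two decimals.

Market value of equity E = 39.55 × 353.6m = 13984.88m. Market value of debt D = 10637.8m × 84.66/100 = 9005.96148m.
Total capital V = 13984.88 + 9005.96148 = 22990.84148.
Equity: weight = 13984.88/22990.84148 = 0.6083; cost = 7.65%.
Bonds outstanding: weight = 9005.96148/22990.84148 = 0.3917; after-tax cost = 5.9% × (1 − 18%) = 4.8380%.
WACC = 0.6083 × 7.6500% + 0.3917 × 4.8380% = 6.5485%.

6.55%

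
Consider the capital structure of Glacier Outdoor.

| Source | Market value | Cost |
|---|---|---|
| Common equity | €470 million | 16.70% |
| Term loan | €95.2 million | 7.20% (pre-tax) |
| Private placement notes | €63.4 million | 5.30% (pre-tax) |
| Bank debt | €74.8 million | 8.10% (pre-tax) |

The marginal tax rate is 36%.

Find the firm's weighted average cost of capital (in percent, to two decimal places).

Total capital V = 470 + 95.2 + 63.4 + 74.8 = 703.4.
Equity: weight = 470/703.4 = 0.6682; cost = 16.7%.
Term loan: weight = 95.2/703.4 = 0.1353; after-tax cost = 7.2% × (1 − 36%) = 4.6080%.
Private placement notes: weight = 63.4/703.4 = 0.0901; after-tax cost = 5.3% × (1 − 36%) = 3.3920%.
Bank debt: weight = 74.8/703.4 = 0.1063; after-tax cost = 8.1% × (1 − 36%) = 5.1840%.
WACC = 0.6682 × 16.7000% + 0.1353 × 4.6080% + 0.0901 × 3.3920% + 0.1063 × 5.1840% = 12.6393%.

12.64%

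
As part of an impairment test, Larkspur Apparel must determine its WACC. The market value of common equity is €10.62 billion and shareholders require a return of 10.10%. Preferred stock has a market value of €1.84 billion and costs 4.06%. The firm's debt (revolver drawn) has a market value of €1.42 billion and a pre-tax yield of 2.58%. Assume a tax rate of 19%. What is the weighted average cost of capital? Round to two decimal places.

8.48%

Total capital V = 10.62 + 1.84 + 1.42 = 13.88.
Equity: weight = 10.62/13.88 = 0.7651; cost = 10.1%.
Preferred: weight = 1.84/13.88 = 0.1326; cost = 4.06%.
Revolver drawn: weight = 1.42/13.88 = 0.1023; after-tax cost = 2.58% × (1 − 19%) = 2.0898%.
WACC = 0.7651 × 10.1000% + 0.1326 × 4.0600% + 0.1023 × 2.0898% = 8.4798%.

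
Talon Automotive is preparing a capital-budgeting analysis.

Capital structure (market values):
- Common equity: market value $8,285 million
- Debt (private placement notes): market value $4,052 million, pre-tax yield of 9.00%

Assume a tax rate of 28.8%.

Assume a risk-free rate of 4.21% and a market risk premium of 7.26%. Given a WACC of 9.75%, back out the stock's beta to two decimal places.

Total capital V = 8285 + 4052 = 12337.
Equity weight = 8285/12337 = 0.6716.
Private placement notes weight = 4052/12337 = 0.3284.
Debt contribution = 0.3284 × 9% × (1 − 28.8%) = 2.1047%.
Required equity contribution = 9.75% − 2.1047% = 7.6453%  ⇒  Re = 11.3845%.
CAPM: 11.3845% = 4.21% + β × 7.26%  ⇒  β = 0.9882.

0.99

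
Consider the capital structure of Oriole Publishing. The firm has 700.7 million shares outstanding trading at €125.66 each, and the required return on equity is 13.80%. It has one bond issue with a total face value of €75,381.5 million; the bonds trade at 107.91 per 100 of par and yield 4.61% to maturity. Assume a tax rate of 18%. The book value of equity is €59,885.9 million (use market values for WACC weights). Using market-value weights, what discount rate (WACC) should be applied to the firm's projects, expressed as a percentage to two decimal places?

Market value of equity E = 125.66 × 700.7m = 88049.962m. Market value of debt D = 75381.5m × 107.91/100 = 81344.17665m.
Total capital V = 88049.962 + 81344.17665 = 169394.13865.
Equity: weight = 88049.962/169394.13865 = 0.5198; cost = 13.8%.
Bonds outstanding: weight = 81344.17665/169394.13865 = 0.4802; after-tax cost = 4.61% × (1 − 18%) = 3.7802%.
WACC = 0.5198 × 13.8000% + 0.4802 × 3.7802% = 8.9884%.

8.99%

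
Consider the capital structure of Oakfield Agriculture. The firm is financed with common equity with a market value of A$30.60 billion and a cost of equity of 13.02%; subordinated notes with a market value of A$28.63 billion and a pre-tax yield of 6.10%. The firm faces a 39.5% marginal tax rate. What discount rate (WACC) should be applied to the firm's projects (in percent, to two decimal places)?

8.51%

Total capital V = 30.6 + 28.63 = 59.23.
Equity: weight = 30.6/59.23 = 0.5166; cost = 13.02%.
Subordinated notes: weight = 28.63/59.23 = 0.4834; after-tax cost = 6.1% × (1 − 39.5%) = 3.6905%.
WACC = 0.5166 × 13.0200% + 0.4834 × 3.6905% = 8.5104%.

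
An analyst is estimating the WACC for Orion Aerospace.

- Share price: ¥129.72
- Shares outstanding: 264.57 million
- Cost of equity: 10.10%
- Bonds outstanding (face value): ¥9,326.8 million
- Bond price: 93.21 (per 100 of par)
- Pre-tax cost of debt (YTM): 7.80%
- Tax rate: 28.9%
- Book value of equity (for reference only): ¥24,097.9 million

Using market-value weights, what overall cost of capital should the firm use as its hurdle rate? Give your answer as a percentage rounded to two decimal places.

9.18%

Market value of equity E = 129.72 × 264.57m = 34320.0204m. Market value of debt D = 9326.8m × 93.21/100 = 8693.51028m.
Total capital V = 34320.0204 + 8693.51028 = 43013.53068.
Equity: weight = 34320.0204/43013.53068 = 0.7979; cost = 10.1%.
Bonds outstanding: weight = 8693.51028/43013.53068 = 0.2021; after-tax cost = 7.8% × (1 − 28.9%) = 5.5458%.
WACC = 0.7979 × 10.1000% + 0.2021 × 5.5458% = 9.1795%.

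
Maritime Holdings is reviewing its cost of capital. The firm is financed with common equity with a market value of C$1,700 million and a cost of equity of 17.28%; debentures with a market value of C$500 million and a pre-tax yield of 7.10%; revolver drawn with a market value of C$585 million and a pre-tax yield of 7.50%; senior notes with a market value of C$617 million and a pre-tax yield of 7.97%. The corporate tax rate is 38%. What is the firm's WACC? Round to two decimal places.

Total capital V = 1700 + 500 + 585 + 617 = 3402.
Equity: weight = 1700/3402 = 0.4997; cost = 17.28%.
Debentures: weight = 500/3402 = 0.1470; after-tax cost = 7.1% × (1 − 38%) = 4.4020%.
Revolver drawn: weight = 585/3402 = 0.1720; after-tax cost = 7.5% × (1 − 38%) = 4.6500%.
Senior notes: weight = 617/3402 = 0.1814; after-tax cost = 7.97% × (1 − 38%) = 4.9414%.
WACC = 0.4997 × 17.2800% + 0.1470 × 4.4020% + 0.1720 × 4.6500% + 0.1814 × 4.9414% = 10.9777%.

10.98%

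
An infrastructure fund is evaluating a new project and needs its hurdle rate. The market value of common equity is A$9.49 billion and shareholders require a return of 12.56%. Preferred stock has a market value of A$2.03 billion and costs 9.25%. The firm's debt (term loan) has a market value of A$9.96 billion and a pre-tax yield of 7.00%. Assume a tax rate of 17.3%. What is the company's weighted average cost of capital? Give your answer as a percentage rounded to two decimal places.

Total capital V = 9.49 + 2.03 + 9.96 = 21.48.
Equity: weight = 9.49/21.48 = 0.4418; cost = 12.56%.
Preferred: weight = 2.03/21.48 = 0.0945; cost = 9.25%.
Term loan: weight = 9.96/21.48 = 0.4637; after-tax cost = 7% × (1 − 17.3%) = 5.7890%.
WACC = 0.4418 × 12.5600% + 0.0945 × 9.2500% + 0.4637 × 5.7890% = 9.1076%.

9.11%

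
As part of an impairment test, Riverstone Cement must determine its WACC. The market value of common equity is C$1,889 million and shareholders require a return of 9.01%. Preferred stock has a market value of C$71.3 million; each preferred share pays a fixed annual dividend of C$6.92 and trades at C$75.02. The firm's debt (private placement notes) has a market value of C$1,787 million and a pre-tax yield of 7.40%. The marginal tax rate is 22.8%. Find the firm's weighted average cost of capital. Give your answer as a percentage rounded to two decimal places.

Cost of preferred: Rp = 6.92 / 75.02 = 9.2242%.
Total capital V = 1889 + 71.3 + 1787 = 3747.3.
Equity: weight = 1889/3747.3 = 0.5041; cost = 9.01%.
Preferred: weight = 71.3/3747.3 = 0.0190; cost = 9.2242%.
Private placement notes: weight = 1787/3747.3 = 0.4769; after-tax cost = 7.4% × (1 − 22.8%) = 5.7128%.
WACC = 0.5041 × 9.0100% + 0.0190 × 9.2242% + 0.4769 × 5.7128% = 7.4417%.

7.44%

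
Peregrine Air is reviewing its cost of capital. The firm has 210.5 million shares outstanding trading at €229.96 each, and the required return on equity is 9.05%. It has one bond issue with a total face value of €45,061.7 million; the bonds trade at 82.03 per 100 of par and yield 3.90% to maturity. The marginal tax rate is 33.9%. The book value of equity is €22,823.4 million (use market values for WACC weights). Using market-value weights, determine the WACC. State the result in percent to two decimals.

Market value of equity E = 229.96 × 210.5m = 48406.58m. Market value of debt D = 45061.7m × 82.03/100 = 36964.11251m.
Total capital V = 48406.58 + 36964.11251 = 85370.69251.
Equity: weight = 48406.58/85370.69251 = 0.5670; cost = 9.05%.
Bonds outstanding: weight = 36964.11251/85370.69251 = 0.4330; after-tax cost = 3.9% × (1 − 33.9%) = 2.5779%.
WACC = 0.5670 × 9.0500% + 0.4330 × 2.5779% = 6.2477%.

6.25%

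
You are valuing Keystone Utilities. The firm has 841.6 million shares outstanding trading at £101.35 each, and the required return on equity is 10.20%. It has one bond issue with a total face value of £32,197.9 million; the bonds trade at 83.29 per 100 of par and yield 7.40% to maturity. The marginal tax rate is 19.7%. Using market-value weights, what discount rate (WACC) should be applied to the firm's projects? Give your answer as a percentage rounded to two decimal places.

9.18%

Market value of equity E = 101.35 × 841.6m = 85296.16m. Market value of debt D = 32197.9m × 83.29/100 = 26817.63091m.
Total capital V = 85296.16 + 26817.63091 = 112113.79091.
Equity: weight = 85296.16/112113.79091 = 0.7608; cost = 10.2%.
Bonds outstanding: weight = 26817.63091/112113.79091 = 0.2392; after-tax cost = 7.4% × (1 − 19.7%) = 5.9422%.
WACC = 0.7608 × 10.2000% + 0.2392 × 5.9422% = 9.1815%.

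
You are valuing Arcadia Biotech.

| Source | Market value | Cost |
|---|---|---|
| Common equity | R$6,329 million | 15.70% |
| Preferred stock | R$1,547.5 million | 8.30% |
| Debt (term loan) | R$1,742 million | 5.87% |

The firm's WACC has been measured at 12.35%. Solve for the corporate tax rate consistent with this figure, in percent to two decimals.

Total capital V = 6329 + 1547.5 + 1742 = 9618.5.
Equity weight = 6329/9618.5 = 0.6580.
Preferred weight = 1547.5/9618.5 = 0.1609.
Term loan weight = 1742/9618.5 = 0.1811.
Equity contribution = 0.6580 × 15.7% = 10.3306%.
Preferred contribution = 0.1609 × 8.3% = 1.3354%.
Debt contribution must be 12.35% − 11.6660% = 0.6840%.
0.1811 × 5.87% × (1 − T) = 0.6840%  ⇒  (1 − T) = 0.6434.
T = 35.6618%.

35.66%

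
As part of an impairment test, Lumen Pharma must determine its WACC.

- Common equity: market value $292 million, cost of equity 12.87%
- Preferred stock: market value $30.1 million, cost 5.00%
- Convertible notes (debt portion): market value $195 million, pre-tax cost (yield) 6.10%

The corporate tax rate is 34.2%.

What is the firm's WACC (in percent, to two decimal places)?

9.07%

Total capital V = 292 + 30.1 + 195 = 517.1.
Equity: weight = 292/517.1 = 0.5647; cost = 12.87%.
Preferred: weight = 30.1/517.1 = 0.0582; cost = 5%.
Convertible notes (debt portion): weight = 195/517.1 = 0.3771; after-tax cost = 6.1% × (1 − 34.2%) = 4.0138%.
WACC = 0.5647 × 12.8700% + 0.0582 × 5.0000% + 0.3771 × 4.0138% = 9.0722%.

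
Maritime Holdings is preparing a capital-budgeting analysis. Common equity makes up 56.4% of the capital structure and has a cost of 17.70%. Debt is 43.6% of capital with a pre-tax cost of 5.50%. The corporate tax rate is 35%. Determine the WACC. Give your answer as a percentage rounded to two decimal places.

11.54%

After-tax cost of debt = 5.5% × (1 − 35%) = 3.5750%.
WACC = 0.564 × 17.7000% + 0.436 × 3.5750% = 11.5415%.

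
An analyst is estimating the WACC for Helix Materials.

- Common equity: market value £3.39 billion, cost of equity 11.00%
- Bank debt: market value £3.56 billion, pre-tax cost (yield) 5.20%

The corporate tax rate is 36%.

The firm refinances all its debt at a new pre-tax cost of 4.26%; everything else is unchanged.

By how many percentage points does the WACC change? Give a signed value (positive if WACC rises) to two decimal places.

-0.31 pp

Current WACC:
Total capital V = 3.39 + 3.56 = 6.95.
Equity: weight = 3.39/6.95 = 0.4878; cost = 11%.
Bank debt: weight = 3.56/6.95 = 0.5122; after-tax cost = 5.2% × (1 − 36%) = 3.3280%.
WACC = 0.4878 × 11.0000% + 0.5122 × 3.3280% = 7.0702%.
After the change:
Total capital V = 3.39 + 3.56 = 6.95.
Equity: weight = 3.39/6.95 = 0.4878; cost = 11%.
Bank debt: weight = 3.56/6.95 = 0.5122; after-tax cost = 4.26% × (1 − 36%) = 2.7264%.
WACC = 0.4878 × 11.0000% + 0.5122 × 2.7264% = 6.7620%.
Change in WACC = 6.7620% − 7.0702% = -0.3082 pp.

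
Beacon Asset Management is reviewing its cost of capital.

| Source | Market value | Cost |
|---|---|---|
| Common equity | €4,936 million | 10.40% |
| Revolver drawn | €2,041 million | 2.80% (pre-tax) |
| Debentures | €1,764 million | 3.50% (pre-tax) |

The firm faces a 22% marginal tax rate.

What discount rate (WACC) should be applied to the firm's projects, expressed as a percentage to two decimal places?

Total capital V = 4936 + 2041 + 1764 = 8741.
Equity: weight = 4936/8741 = 0.5647; cost = 10.4%.
Revolver drawn: weight = 2041/8741 = 0.2335; after-tax cost = 2.8% × (1 − 22%) = 2.1840%.
Debentures: weight = 1764/8741 = 0.2018; after-tax cost = 3.5% × (1 − 22%) = 2.7300%.
WACC = 0.5647 × 10.4000% + 0.2335 × 2.1840% + 0.2018 × 2.7300% = 6.9337%.

6.93%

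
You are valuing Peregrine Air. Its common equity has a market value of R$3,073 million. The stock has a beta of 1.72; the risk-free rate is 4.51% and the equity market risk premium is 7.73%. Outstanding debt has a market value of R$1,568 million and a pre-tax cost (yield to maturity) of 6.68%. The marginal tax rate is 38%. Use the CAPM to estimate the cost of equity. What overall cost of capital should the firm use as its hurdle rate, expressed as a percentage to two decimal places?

13.19%

Cost of equity via CAPM: Re = 4.51% + 1.72 × 7.73% = 17.8056%.
Total capital V = 3073 + 1568 = 4641.
Equity: weight = 3073/4641 = 0.6621; cost = 17.8056%.
Debt: weight = 1568/4641 = 0.3379; after-tax cost = 6.68% × (1 − 38%) = 4.1416%.
WACC = 0.6621 × 17.8056% + 0.3379 × 4.1416% = 13.1891%.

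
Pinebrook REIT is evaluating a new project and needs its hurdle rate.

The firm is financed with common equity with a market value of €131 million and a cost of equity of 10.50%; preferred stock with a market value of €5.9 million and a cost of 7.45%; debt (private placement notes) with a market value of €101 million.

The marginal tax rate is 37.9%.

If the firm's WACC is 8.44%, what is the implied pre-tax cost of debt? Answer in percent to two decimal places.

9.38%

Total capital V = 131 + 5.9 + 101 = 237.9.
Equity weight = 131/237.9 = 0.5507.
Preferred weight = 5.9/237.9 = 0.0248.
Private placement notes weight = 101/237.9 = 0.4245.
Equity contribution = 0.5507 × 10.5% = 5.7818%.
Preferred contribution = 0.0248 × 7.45% = 0.1848%.
Remaining for debt = 8.44% − 5.9666% = 2.4734%.
Rd × (1 − 37.9%) × 0.4245 = 2.4734%  ⇒  Rd = 9.3816%.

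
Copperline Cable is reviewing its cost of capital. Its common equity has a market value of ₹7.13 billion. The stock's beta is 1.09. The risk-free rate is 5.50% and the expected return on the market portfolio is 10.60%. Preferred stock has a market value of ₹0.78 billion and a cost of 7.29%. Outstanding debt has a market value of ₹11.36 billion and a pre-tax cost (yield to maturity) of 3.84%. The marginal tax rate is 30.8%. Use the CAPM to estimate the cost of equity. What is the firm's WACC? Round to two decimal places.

5.95%

Market risk premium = 10.6% − 5.5% = 5.1%.
Cost of equity via CAPM: Re = 5.5% + 1.09 × 5.1% = 11.0590%.
Total capital V = 7.13 + 0.78 + 11.36 = 19.27.
Equity: weight = 7.13/19.27 = 0.3700; cost = 11.059%.
Preferred: weight = 0.78/19.27 = 0.0405; cost = 7.29%.
Debt: weight = 11.36/19.27 = 0.5895; after-tax cost = 3.84% × (1 − 30.8%) = 2.6573%.
WACC = 0.3700 × 11.0590% + 0.0405 × 7.2900% + 0.5895 × 2.6573% = 5.9535%.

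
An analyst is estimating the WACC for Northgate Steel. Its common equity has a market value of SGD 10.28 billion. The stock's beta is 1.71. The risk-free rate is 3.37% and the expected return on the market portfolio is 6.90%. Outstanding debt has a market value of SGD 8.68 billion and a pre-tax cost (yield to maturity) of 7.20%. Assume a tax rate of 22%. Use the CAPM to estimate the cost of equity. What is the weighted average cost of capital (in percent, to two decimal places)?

Market risk premium = 6.9% − 3.37% = 3.53%.
Cost of equity via CAPM: Re = 3.37% + 1.71 × 3.53% = 9.4063%.
Total capital V = 10.28 + 8.68 = 18.96.
Equity: weight = 10.28/18.96 = 0.5422; cost = 9.4063%.
Debt: weight = 8.68/18.96 = 0.4578; after-tax cost = 7.2% × (1 − 22%) = 5.6160%.
WACC = 0.5422 × 9.4063% + 0.4578 × 5.6160% = 7.6711%.

7.67%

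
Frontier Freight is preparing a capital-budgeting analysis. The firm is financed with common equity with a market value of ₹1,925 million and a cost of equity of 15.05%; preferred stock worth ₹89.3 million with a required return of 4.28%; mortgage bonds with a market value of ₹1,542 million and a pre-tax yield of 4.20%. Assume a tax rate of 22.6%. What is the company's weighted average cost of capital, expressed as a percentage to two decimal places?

Total capital V = 1925 + 89.3 + 1542 = 3556.3.
Equity: weight = 1925/3556.3 = 0.5413; cost = 15.05%.
Preferred: weight = 89.3/3556.3 = 0.0251; cost = 4.28%.
Mortgage bonds: weight = 1542/3556.3 = 0.4336; after-tax cost = 4.2% × (1 − 22.6%) = 3.2508%.
WACC = 0.5413 × 15.0500% + 0.0251 × 4.2800% + 0.4336 × 3.2508% = 9.6635%.

9.66%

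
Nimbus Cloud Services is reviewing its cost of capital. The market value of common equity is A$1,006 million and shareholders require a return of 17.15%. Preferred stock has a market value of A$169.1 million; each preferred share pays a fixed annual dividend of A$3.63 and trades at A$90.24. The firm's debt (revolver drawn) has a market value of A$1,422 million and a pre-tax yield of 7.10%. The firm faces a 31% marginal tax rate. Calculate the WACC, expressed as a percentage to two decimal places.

9.59%

Cost of preferred: Rp = 3.63 / 90.24 = 4.0226%.
Total capital V = 1006 + 169.1 + 1422 = 2597.1.
Equity: weight = 1006/2597.1 = 0.3874; cost = 17.15%.
Preferred: weight = 169.1/2597.1 = 0.0651; cost = 4.0226%.
Revolver drawn: weight = 1422/2597.1 = 0.5475; after-tax cost = 7.1% × (1 − 31%) = 4.8990%.
WACC = 0.3874 × 17.1500% + 0.0651 × 4.0226% + 0.5475 × 4.8990% = 9.5874%.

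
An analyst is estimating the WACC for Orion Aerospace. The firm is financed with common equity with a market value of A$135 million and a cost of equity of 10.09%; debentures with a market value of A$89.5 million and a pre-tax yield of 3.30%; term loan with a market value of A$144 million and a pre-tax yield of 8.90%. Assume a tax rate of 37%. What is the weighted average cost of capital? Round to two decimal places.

6.39%

Total capital V = 135 + 89.5 + 144 = 368.5.
Equity: weight = 135/368.5 = 0.3664; cost = 10.09%.
Debentures: weight = 89.5/368.5 = 0.2429; after-tax cost = 3.3% × (1 − 37%) = 2.0790%.
Term loan: weight = 144/368.5 = 0.3908; after-tax cost = 8.9% × (1 − 37%) = 5.6070%.
WACC = 0.3664 × 10.0900% + 0.2429 × 2.0790% + 0.3908 × 5.6070% = 6.3925%.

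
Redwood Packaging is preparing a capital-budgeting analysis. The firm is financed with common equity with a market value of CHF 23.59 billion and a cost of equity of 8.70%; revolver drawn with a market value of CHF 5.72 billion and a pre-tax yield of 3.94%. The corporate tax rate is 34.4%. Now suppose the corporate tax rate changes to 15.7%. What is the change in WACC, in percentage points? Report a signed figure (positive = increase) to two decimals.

Current WACC:
Total capital V = 23.59 + 5.72 = 29.31.
Equity: weight = 23.59/29.31 = 0.8048; cost = 8.7%.
Revolver drawn: weight = 5.72/29.31 = 0.1952; after-tax cost = 3.94% × (1 − 34.4%) = 2.5846%.
WACC = 0.8048 × 8.7000% + 0.1952 × 2.5846% = 7.5066%.
After the change:
Total capital V = 23.59 + 5.72 = 29.31.
Equity: weight = 23.59/29.31 = 0.8048; cost = 8.7%.
Revolver drawn: weight = 5.72/29.31 = 0.1952; after-tax cost = 3.94% × (1 − 15.7%) = 3.3214%.
WACC = 0.8048 × 8.7000% + 0.1952 × 3.3214% = 7.6503%.
Change in WACC = 7.6503% − 7.5066% = 0.1438 pp.

+0.14 pp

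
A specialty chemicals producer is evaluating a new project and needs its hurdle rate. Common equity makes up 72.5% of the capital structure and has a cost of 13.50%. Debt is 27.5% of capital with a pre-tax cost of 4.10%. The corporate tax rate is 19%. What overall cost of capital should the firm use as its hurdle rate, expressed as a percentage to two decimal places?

10.70%

After-tax cost of debt = 4.1% × (1 − 19%) = 3.3210%.
WACC = 0.725 × 13.5000% + 0.275 × 3.3210% = 10.7008%.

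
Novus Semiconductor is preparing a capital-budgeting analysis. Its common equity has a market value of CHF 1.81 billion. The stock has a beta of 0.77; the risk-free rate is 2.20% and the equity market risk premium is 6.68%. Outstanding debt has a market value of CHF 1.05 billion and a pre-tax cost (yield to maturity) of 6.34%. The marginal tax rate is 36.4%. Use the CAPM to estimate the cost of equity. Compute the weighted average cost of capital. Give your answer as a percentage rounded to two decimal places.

6.13%

Cost of equity via CAPM: Re = 2.2% + 0.77 × 6.68% = 7.3436%.
Total capital V = 1.81 + 1.05 = 2.86.
Equity: weight = 1.81/2.86 = 0.6329; cost = 7.3436%.
Debt: weight = 1.05/2.86 = 0.3671; after-tax cost = 6.34% × (1 − 36.4%) = 4.0322%.
WACC = 0.6329 × 7.3436% + 0.3671 × 4.0322% = 6.1279%.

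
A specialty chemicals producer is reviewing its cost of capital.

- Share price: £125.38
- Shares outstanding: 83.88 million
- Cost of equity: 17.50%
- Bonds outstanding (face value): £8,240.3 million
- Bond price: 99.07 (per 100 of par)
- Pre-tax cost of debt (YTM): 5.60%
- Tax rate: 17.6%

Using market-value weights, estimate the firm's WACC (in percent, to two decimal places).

11.87%

Market value of equity E = 125.38 × 83.88m = 10516.8744m. Market value of debt D = 8240.3m × 99.07/100 = 8163.66521m.
Total capital V = 10516.8744 + 8163.66521 = 18680.53961.
Equity: weight = 10516.8744/18680.53961 = 0.5630; cost = 17.5%.
Bonds outstanding: weight = 8163.66521/18680.53961 = 0.4370; after-tax cost = 5.6% × (1 − 17.6%) = 4.6144%.
WACC = 0.5630 × 17.5000% + 0.4370 × 4.6144% = 11.8688%.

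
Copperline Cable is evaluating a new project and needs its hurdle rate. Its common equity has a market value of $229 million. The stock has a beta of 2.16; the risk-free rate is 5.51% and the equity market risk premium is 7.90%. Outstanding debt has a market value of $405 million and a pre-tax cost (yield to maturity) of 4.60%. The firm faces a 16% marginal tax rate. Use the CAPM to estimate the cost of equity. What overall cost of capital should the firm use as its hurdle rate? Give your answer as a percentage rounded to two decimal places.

10.62%

Cost of equity via CAPM: Re = 5.51% + 2.16 × 7.9% = 22.5740%.
Total capital V = 229 + 405 = 634.
Equity: weight = 229/634 = 0.3612; cost = 22.574%.
Debt: weight = 405/634 = 0.6388; after-tax cost = 4.6% × (1 − 16%) = 3.8640%.
WACC = 0.3612 × 22.5740% + 0.6388 × 3.8640% = 10.6220%.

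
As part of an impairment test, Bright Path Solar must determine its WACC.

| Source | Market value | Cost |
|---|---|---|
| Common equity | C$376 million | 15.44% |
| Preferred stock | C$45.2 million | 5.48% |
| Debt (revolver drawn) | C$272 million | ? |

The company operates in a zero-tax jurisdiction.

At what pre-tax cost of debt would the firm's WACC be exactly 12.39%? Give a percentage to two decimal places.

Total capital V = 376 + 45.2 + 272 = 693.2.
Equity weight = 376/693.2 = 0.5424.
Preferred weight = 45.2/693.2 = 0.0652.
Revolver drawn weight = 272/693.2 = 0.3924.
Equity contribution = 0.5424 × 15.44% = 8.3748%.
Preferred contribution = 0.0652 × 5.48% = 0.3573%.
Remaining for debt = 12.39% − 8.7322% = 3.6578%.
Rd × (1 − 0%) × 0.3924 = 3.6578%  ⇒  Rd = 9.3221%.

9.32%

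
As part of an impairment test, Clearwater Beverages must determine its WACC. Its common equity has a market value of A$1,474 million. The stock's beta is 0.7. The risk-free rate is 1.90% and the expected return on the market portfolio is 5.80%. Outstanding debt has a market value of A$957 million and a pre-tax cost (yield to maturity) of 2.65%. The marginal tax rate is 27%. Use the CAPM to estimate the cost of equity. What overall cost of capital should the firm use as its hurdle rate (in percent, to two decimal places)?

3.57%

Market risk premium = 5.8% − 1.9% = 3.9%.
Cost of equity via CAPM: Re = 1.9% + 0.7 × 3.9% = 4.6300%.
Total capital V = 1474 + 957 = 2431.
Equity: weight = 1474/2431 = 0.6063; cost = 4.63%.
Debt: weight = 957/2431 = 0.3937; after-tax cost = 2.65% × (1 − 27%) = 1.9345%.
WACC = 0.6063 × 4.6300% + 0.3937 × 1.9345% = 3.5689%.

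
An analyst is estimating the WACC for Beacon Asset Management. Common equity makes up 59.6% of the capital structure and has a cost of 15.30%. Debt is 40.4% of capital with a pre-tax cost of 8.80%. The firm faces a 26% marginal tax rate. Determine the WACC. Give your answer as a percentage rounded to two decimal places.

11.75%

After-tax cost of debt = 8.8% × (1 − 26%) = 6.5120%.
WACC = 0.596 × 15.3000% + 0.404 × 6.5120% = 11.7496%.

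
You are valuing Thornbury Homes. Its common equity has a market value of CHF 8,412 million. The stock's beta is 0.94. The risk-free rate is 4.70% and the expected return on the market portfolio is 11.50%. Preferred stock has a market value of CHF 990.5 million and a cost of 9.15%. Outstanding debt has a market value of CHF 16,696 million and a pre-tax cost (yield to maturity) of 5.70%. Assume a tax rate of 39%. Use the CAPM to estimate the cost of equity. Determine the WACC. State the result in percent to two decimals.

Market risk premium = 11.5% − 4.7% = 6.8%.
Cost of equity via CAPM: Re = 4.7% + 0.94 × 6.8% = 11.0920%.
Total capital V = 8412 + 990.5 + 16696 = 26098.5.
Equity: weight = 8412/26098.5 = 0.3223; cost = 11.092%.
Preferred: weight = 990.5/26098.5 = 0.0380; cost = 9.15%.
Debt: weight = 16696/26098.5 = 0.6397; after-tax cost = 5.7% × (1 − 39%) = 3.4770%.
WACC = 0.3223 × 11.0920% + 0.0380 × 9.1500% + 0.6397 × 3.4770% = 6.1468%.

6.15%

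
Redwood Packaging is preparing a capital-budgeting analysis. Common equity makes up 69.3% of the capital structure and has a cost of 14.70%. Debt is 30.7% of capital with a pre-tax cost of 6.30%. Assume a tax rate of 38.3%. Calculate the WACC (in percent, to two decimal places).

After-tax cost of debt = 6.3% × (1 − 38.3%) = 3.8871%.
WACC = 0.693 × 14.7000% + 0.307 × 3.8871% = 11.3804%.

11.38%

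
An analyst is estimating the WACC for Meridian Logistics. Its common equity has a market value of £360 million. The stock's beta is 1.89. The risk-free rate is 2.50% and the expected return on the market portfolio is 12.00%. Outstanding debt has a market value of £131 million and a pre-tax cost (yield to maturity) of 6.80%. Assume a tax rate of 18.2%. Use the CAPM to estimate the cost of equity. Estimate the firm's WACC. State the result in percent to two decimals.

16.48%

Market risk premium = 12.0% − 2.5% = 9.5%.
Cost of equity via CAPM: Re = 2.5% + 1.89 × 9.5% = 20.4550%.
Total capital V = 360 + 131 = 491.
Equity: weight = 360/491 = 0.7332; cost = 20.455%.
Debt: weight = 131/491 = 0.2668; after-tax cost = 6.8% × (1 − 18.2%) = 5.5624%.
WACC = 0.7332 × 20.4550% + 0.2668 × 5.5624% = 16.4816%.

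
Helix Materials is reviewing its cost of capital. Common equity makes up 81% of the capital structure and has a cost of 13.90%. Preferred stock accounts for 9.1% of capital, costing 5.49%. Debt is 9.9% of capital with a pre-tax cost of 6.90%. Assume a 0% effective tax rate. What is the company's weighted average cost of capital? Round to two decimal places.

12.44%

After-tax cost of debt = 6.9% × (1 − 0%) = 6.9000%.
WACC = 0.810 × 13.9000% + 0.091 × 5.4900% + 0.099 × 6.9000% = 12.4417%.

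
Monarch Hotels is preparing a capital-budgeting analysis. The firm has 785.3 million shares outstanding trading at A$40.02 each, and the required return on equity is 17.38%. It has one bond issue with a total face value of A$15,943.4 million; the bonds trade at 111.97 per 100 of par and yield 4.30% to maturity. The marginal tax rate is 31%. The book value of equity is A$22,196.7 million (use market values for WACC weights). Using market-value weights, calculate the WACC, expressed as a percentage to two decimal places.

Market value of equity E = 40.02 × 785.3m = 31427.706m. Market value of debt D = 15943.4m × 111.97/100 = 17851.82498m.
Total capital V = 31427.706 + 17851.82498 = 49279.53098.
Equity: weight = 31427.706/49279.53098 = 0.6377; cost = 17.38%.
Bonds outstanding: weight = 17851.82498/49279.53098 = 0.3623; after-tax cost = 4.3% × (1 − 31%) = 2.9670%.
WACC = 0.6377 × 17.3800% + 0.3623 × 2.9670% = 12.1588%.

12.16%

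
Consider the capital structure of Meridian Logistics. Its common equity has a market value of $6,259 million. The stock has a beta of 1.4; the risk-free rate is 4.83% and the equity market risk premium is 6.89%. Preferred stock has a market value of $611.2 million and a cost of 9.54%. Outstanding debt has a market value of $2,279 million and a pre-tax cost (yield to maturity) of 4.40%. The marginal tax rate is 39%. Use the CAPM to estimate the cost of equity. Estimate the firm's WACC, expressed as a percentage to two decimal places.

Cost of equity via CAPM: Re = 4.83% + 1.4 × 6.89% = 14.4760%.
Total capital V = 6259 + 611.2 + 2279 = 9149.2.
Equity: weight = 6259/9149.2 = 0.6841; cost = 14.476%.
Preferred: weight = 611.2/9149.2 = 0.0668; cost = 9.54%.
Debt: weight = 2279/9149.2 = 0.2491; after-tax cost = 4.4% × (1 − 39%) = 2.6840%.
WACC = 0.6841 × 14.4760% + 0.0668 × 9.5400% + 0.2491 × 2.6840% = 11.2090%.

11.21%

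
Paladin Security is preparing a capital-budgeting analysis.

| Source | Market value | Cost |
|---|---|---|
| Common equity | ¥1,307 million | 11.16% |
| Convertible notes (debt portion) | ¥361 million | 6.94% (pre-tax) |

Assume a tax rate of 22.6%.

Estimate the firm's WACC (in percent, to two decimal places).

9.91%

Total capital V = 1307 + 361 = 1668.
Equity: weight = 1307/1668 = 0.7836; cost = 11.16%.
Convertible notes (debt portion): weight = 361/1668 = 0.2164; after-tax cost = 6.94% × (1 − 22.6%) = 5.3716%.
WACC = 0.7836 × 11.1600% + 0.2164 × 5.3716% = 9.9072%.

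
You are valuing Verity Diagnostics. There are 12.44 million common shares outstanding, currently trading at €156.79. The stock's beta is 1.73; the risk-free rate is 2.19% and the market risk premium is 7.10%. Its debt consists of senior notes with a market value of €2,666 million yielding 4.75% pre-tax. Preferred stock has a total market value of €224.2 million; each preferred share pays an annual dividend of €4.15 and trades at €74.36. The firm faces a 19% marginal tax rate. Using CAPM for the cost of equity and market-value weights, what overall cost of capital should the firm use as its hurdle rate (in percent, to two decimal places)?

8.21%

Cost of equity via CAPM: Re = 2.19% + 1.73 × 7.1% = 14.4730%.
Cost of preferred: Rp = 4.15 / 74.36 = 5.5810%.
Market value of equity E = 156.79 × 12.44m = 1950.4676m.
Total capital V = 1950.4676 + 224.2 + 2666 = 4840.6676.
Equity: weight = 1950.4676/4840.6676 = 0.4029; cost = 14.473%.
Preferred: weight = 224.2/4840.6676 = 0.0463; cost = 5.581%.
Senior notes: weight = 2666/4840.6676 = 0.5508; after-tax cost = 4.75% × (1 − 19%) = 3.8475%.
WACC = 0.4029 × 14.4730% + 0.0463 × 5.5810% + 0.5508 × 3.8475% = 8.2092%.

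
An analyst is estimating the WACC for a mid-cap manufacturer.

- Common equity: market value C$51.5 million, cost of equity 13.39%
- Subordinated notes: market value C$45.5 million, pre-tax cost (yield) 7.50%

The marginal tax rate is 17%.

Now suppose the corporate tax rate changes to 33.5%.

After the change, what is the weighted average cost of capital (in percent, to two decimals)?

9.45%

After the change:
Total capital V = 51.5 + 45.5 = 97.
Equity: weight = 51.5/97 = 0.5309; cost = 13.39%.
Subordinated notes: weight = 45.5/97 = 0.4691; after-tax cost = 7.5% × (1 − 33.5%) = 4.9875%.
WACC = 0.5309 × 13.3900% + 0.4691 × 4.9875% = 9.4486%.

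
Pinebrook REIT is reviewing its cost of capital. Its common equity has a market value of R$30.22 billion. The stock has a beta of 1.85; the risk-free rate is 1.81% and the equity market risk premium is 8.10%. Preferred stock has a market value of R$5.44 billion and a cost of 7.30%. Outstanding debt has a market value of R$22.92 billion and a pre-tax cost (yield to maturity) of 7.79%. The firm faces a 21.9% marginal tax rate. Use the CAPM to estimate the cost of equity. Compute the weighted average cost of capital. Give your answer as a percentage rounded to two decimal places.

11.72%

Cost of equity via CAPM: Re = 1.81% + 1.85 × 8.1% = 16.7950%.
Total capital V = 30.22 + 5.44 + 22.92 = 58.58.
Equity: weight = 30.22/58.58 = 0.5159; cost = 16.795%.
Preferred: weight = 5.44/58.58 = 0.0929; cost = 7.3%.
Debt: weight = 22.92/58.58 = 0.3913; after-tax cost = 7.79% × (1 − 21.9%) = 6.0840%.
WACC = 0.5159 × 16.7950% + 0.0929 × 7.3000% + 0.3913 × 6.0840% = 11.7225%.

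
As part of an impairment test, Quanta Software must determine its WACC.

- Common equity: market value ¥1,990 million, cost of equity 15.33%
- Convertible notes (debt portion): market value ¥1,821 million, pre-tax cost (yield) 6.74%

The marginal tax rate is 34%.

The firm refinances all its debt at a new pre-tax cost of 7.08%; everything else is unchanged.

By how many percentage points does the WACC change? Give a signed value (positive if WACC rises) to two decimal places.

+0.11 pp

Current WACC:
Total capital V = 1990 + 1821 = 3811.
Equity: weight = 1990/3811 = 0.5222; cost = 15.33%.
Convertible notes (debt portion): weight = 1821/3811 = 0.4778; after-tax cost = 6.74% × (1 − 34%) = 4.4484%.
WACC = 0.5222 × 15.3300% + 0.4778 × 4.4484% = 10.1305%.
After the change:
Total capital V = 1990 + 1821 = 3811.
Equity: weight = 1990/3811 = 0.5222; cost = 15.33%.
Convertible notes (debt portion): weight = 1821/3811 = 0.4778; after-tax cost = 7.08% × (1 − 34%) = 4.6728%.
WACC = 0.5222 × 15.3300% + 0.4778 × 4.6728% = 10.2377%.
Change in WACC = 10.2377% − 10.1305% = 0.1072 pp.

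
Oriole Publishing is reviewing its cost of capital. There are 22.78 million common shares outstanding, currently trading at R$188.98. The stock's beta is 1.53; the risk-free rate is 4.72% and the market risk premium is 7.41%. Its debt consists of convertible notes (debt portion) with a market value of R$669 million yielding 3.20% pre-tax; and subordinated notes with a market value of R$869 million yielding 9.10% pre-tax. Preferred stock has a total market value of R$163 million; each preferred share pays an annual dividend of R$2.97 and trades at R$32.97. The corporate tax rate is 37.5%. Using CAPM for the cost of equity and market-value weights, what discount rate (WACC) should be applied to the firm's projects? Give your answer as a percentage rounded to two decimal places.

Cost of equity via CAPM: Re = 4.72% + 1.53 × 7.41% = 16.0573%.
Cost of preferred: Rp = 2.97 / 32.97 = 9.0082%.
Market value of equity E = 188.98 × 22.78m = 4304.9644m.
Total capital V = 4304.9644 + 163 + 669 + 869 = 6005.9644.
Equity: weight = 4304.9644/6005.9644 = 0.7168; cost = 16.0573%.
Preferred: weight = 163/6005.9644 = 0.0271; cost = 9.0082%.
Convertible notes (debt portion): weight = 669/6005.9644 = 0.1114; after-tax cost = 3.2% × (1 − 37.5%) = 2.0000%.
Subordinated notes: weight = 869/6005.9644 = 0.1447; after-tax cost = 9.1% × (1 − 37.5%) = 5.6875%.
WACC = 0.7168 × 16.0573% + 0.0271 × 9.0082% + 0.1114 × 2.0000% + 0.1447 × 5.6875% = 12.7998%.

12.80%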